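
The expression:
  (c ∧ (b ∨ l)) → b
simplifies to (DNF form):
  b ∨ ¬c ∨ ¬l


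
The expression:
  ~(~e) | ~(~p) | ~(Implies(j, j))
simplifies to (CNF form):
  e | p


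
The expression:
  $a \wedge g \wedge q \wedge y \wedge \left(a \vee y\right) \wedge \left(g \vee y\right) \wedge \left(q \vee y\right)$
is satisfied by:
  {a: True, g: True, y: True, q: True}


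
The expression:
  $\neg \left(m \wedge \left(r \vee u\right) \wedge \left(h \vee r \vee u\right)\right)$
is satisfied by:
  {u: False, m: False, r: False}
  {r: True, u: False, m: False}
  {u: True, r: False, m: False}
  {r: True, u: True, m: False}
  {m: True, r: False, u: False}


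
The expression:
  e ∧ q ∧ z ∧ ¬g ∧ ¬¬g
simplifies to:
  False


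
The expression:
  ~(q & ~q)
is always true.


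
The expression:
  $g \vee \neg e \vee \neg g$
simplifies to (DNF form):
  $\text{True}$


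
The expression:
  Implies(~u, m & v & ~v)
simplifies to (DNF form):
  u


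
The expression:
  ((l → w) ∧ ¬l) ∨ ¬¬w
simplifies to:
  w ∨ ¬l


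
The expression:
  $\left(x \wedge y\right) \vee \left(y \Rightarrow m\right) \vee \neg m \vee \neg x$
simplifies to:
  $\text{True}$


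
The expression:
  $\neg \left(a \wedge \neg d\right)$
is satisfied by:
  {d: True, a: False}
  {a: False, d: False}
  {a: True, d: True}


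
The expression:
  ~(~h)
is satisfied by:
  {h: True}


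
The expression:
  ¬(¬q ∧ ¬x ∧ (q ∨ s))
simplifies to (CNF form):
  q ∨ x ∨ ¬s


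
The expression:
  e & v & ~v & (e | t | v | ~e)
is never true.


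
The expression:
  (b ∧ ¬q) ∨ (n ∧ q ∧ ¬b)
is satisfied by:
  {n: True, b: True, q: False}
  {b: True, q: False, n: False}
  {n: True, q: True, b: False}


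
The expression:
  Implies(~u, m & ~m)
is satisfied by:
  {u: True}


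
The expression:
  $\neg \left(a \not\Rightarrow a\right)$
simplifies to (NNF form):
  $\text{True}$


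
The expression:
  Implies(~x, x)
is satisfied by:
  {x: True}


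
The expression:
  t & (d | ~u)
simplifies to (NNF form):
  t & (d | ~u)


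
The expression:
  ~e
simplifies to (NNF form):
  ~e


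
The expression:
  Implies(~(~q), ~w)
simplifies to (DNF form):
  ~q | ~w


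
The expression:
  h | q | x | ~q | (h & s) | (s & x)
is always true.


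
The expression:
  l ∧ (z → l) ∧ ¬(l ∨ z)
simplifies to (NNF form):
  False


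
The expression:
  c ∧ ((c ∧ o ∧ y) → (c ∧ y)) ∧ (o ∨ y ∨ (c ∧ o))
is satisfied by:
  {c: True, y: True, o: True}
  {c: True, y: True, o: False}
  {c: True, o: True, y: False}


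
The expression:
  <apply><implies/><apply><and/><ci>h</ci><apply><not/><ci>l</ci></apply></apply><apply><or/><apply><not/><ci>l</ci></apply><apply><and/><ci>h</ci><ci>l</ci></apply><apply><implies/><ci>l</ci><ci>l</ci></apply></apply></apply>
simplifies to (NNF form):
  <true/>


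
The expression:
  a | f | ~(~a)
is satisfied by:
  {a: True, f: True}
  {a: True, f: False}
  {f: True, a: False}


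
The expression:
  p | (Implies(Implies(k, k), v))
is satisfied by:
  {v: True, p: True}
  {v: True, p: False}
  {p: True, v: False}


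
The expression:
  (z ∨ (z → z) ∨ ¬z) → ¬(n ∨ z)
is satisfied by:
  {n: False, z: False}


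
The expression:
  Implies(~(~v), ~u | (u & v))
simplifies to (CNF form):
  True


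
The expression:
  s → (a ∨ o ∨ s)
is always true.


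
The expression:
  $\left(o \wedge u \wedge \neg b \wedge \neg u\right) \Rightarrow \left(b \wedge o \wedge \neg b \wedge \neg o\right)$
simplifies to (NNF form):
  $\text{True}$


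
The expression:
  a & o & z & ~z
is never true.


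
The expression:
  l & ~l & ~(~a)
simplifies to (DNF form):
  False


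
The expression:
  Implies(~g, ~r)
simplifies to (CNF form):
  g | ~r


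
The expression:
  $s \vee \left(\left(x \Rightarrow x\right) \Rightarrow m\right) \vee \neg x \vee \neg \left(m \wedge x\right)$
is always true.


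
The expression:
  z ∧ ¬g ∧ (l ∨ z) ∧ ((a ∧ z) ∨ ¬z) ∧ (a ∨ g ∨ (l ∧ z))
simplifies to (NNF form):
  a ∧ z ∧ ¬g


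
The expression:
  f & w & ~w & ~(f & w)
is never true.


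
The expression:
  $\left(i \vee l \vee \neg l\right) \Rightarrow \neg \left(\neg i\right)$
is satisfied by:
  {i: True}


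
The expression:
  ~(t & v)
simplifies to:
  ~t | ~v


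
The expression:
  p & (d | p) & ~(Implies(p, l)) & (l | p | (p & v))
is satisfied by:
  {p: True, l: False}


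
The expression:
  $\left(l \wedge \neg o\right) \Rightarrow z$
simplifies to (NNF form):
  $o \vee z \vee \neg l$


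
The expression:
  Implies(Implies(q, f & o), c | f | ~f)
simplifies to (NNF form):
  True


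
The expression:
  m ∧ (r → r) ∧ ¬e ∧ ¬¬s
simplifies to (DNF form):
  m ∧ s ∧ ¬e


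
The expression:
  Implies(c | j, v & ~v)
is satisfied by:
  {j: False, c: False}


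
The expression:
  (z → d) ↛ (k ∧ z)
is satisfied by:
  {d: True, k: False, z: False}
  {k: False, z: False, d: False}
  {d: True, k: True, z: False}
  {k: True, d: False, z: False}
  {z: True, d: True, k: False}


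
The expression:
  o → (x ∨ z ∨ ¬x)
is always true.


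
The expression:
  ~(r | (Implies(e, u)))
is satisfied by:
  {e: True, u: False, r: False}


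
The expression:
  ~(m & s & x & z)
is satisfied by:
  {s: False, m: False, z: False, x: False}
  {x: True, s: False, m: False, z: False}
  {z: True, s: False, m: False, x: False}
  {x: True, z: True, s: False, m: False}
  {m: True, x: False, s: False, z: False}
  {x: True, m: True, s: False, z: False}
  {z: True, m: True, x: False, s: False}
  {x: True, z: True, m: True, s: False}
  {s: True, z: False, m: False, x: False}
  {x: True, s: True, z: False, m: False}
  {z: True, s: True, x: False, m: False}
  {x: True, z: True, s: True, m: False}
  {m: True, s: True, z: False, x: False}
  {x: True, m: True, s: True, z: False}
  {z: True, m: True, s: True, x: False}


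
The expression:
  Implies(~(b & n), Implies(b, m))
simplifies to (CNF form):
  m | n | ~b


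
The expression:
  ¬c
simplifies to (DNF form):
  ¬c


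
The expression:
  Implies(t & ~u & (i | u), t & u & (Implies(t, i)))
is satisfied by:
  {u: True, t: False, i: False}
  {u: False, t: False, i: False}
  {i: True, u: True, t: False}
  {i: True, u: False, t: False}
  {t: True, u: True, i: False}
  {t: True, u: False, i: False}
  {t: True, i: True, u: True}


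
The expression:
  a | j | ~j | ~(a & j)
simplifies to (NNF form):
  True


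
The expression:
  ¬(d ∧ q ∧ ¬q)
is always true.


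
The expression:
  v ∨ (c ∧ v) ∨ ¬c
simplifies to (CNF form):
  v ∨ ¬c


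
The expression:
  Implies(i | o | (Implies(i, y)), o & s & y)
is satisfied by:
  {o: True, y: True, s: True}


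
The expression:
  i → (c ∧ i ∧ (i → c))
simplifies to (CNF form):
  c ∨ ¬i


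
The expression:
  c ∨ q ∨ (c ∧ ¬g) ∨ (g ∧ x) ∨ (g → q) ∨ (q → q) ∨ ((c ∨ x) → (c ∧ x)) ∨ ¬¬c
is always true.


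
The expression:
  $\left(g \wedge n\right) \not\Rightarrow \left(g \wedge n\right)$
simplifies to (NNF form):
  $\text{False}$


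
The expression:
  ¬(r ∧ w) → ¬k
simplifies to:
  (r ∧ w) ∨ ¬k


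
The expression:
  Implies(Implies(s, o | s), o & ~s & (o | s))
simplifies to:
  o & ~s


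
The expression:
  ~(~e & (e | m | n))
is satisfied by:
  {e: True, m: False, n: False}
  {n: True, e: True, m: False}
  {e: True, m: True, n: False}
  {n: True, e: True, m: True}
  {n: False, m: False, e: False}


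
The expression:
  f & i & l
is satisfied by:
  {i: True, f: True, l: True}


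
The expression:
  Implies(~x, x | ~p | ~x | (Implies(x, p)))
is always true.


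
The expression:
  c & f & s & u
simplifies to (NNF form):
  c & f & s & u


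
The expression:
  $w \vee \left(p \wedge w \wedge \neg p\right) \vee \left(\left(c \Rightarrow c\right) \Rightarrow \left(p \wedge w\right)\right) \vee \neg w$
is always true.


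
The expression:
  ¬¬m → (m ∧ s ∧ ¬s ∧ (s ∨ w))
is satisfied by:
  {m: False}


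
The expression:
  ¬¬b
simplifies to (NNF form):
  b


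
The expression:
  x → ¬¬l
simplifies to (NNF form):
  l ∨ ¬x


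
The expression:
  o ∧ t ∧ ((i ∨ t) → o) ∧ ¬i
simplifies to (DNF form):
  o ∧ t ∧ ¬i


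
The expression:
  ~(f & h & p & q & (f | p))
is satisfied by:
  {p: False, q: False, h: False, f: False}
  {f: True, p: False, q: False, h: False}
  {h: True, p: False, q: False, f: False}
  {f: True, h: True, p: False, q: False}
  {q: True, f: False, p: False, h: False}
  {f: True, q: True, p: False, h: False}
  {h: True, q: True, f: False, p: False}
  {f: True, h: True, q: True, p: False}
  {p: True, h: False, q: False, f: False}
  {f: True, p: True, h: False, q: False}
  {h: True, p: True, f: False, q: False}
  {f: True, h: True, p: True, q: False}
  {q: True, p: True, h: False, f: False}
  {f: True, q: True, p: True, h: False}
  {h: True, q: True, p: True, f: False}


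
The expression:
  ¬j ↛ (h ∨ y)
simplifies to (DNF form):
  ¬h ∧ ¬j ∧ ¬y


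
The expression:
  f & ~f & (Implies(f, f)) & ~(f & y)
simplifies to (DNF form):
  False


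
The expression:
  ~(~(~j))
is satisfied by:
  {j: False}


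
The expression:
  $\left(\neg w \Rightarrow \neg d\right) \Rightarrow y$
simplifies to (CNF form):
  $\left(d \vee y\right) \wedge \left(y \vee \neg w\right)$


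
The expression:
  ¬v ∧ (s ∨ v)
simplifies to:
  s ∧ ¬v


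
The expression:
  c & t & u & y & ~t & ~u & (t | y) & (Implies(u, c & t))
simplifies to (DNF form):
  False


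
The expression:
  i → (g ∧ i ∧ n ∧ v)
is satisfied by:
  {n: True, g: True, v: True, i: False}
  {n: True, g: True, v: False, i: False}
  {n: True, v: True, g: False, i: False}
  {n: True, v: False, g: False, i: False}
  {g: True, v: True, n: False, i: False}
  {g: True, n: False, v: False, i: False}
  {g: False, v: True, n: False, i: False}
  {g: False, n: False, v: False, i: False}
  {n: True, i: True, g: True, v: True}


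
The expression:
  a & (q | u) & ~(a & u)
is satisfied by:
  {a: True, q: True, u: False}


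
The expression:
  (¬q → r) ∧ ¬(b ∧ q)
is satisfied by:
  {r: True, b: False, q: False}
  {q: True, r: True, b: False}
  {q: True, b: False, r: False}
  {r: True, b: True, q: False}


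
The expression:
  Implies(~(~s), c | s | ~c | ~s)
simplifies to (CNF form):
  True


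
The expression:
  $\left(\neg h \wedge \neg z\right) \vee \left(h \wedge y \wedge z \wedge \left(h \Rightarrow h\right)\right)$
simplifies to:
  $\left(h \vee \neg z\right) \wedge \left(y \vee \neg z\right) \wedge \left(z \vee \neg h\right)$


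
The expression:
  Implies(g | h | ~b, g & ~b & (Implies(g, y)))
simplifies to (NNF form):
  (b | g) & (b | y) & (g | ~h) & (~b | ~g)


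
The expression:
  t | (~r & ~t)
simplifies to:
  t | ~r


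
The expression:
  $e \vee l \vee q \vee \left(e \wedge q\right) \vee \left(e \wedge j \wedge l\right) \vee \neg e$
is always true.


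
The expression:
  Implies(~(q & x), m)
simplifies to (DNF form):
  m | (q & x)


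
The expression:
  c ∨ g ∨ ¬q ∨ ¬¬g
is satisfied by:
  {c: True, g: True, q: False}
  {c: True, g: False, q: False}
  {g: True, c: False, q: False}
  {c: False, g: False, q: False}
  {c: True, q: True, g: True}
  {c: True, q: True, g: False}
  {q: True, g: True, c: False}


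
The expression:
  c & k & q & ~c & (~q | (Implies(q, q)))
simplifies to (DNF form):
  False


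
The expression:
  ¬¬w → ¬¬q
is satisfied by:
  {q: True, w: False}
  {w: False, q: False}
  {w: True, q: True}


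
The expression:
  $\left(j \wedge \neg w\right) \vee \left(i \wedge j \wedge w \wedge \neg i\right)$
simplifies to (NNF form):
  $j \wedge \neg w$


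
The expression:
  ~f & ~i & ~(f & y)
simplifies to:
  ~f & ~i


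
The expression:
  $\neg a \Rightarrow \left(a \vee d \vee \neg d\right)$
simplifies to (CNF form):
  $\text{True}$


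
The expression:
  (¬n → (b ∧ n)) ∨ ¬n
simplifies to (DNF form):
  True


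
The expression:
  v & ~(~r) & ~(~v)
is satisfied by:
  {r: True, v: True}


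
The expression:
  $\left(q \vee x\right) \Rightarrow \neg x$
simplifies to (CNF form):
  $\neg x$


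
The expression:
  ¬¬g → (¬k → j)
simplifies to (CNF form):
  j ∨ k ∨ ¬g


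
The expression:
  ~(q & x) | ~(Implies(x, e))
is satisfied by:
  {e: False, q: False, x: False}
  {x: True, e: False, q: False}
  {q: True, e: False, x: False}
  {x: True, q: True, e: False}
  {e: True, x: False, q: False}
  {x: True, e: True, q: False}
  {q: True, e: True, x: False}


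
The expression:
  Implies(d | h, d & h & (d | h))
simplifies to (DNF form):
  (d & h) | (~d & ~h)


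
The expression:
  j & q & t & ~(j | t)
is never true.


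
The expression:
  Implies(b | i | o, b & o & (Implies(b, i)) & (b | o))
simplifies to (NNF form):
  (b | ~o) & (i | ~b) & (o | ~i)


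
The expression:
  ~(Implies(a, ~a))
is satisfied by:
  {a: True}


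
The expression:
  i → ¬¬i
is always true.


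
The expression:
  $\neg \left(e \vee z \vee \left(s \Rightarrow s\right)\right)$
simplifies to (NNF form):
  $\text{False}$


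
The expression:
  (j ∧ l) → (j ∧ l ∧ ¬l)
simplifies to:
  ¬j ∨ ¬l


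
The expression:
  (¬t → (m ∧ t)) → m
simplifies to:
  m ∨ ¬t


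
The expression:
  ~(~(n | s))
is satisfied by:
  {n: True, s: True}
  {n: True, s: False}
  {s: True, n: False}


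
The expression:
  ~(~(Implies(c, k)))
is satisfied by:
  {k: True, c: False}
  {c: False, k: False}
  {c: True, k: True}


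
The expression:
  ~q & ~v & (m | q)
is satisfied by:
  {m: True, q: False, v: False}


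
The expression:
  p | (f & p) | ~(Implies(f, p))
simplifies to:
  f | p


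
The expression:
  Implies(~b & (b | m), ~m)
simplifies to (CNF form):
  b | ~m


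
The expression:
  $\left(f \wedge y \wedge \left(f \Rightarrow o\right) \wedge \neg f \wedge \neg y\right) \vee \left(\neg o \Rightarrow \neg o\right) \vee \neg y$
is always true.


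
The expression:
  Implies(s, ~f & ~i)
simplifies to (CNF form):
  (~f | ~s) & (~i | ~s)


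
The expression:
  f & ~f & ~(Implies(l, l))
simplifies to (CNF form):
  False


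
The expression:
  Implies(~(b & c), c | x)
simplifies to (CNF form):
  c | x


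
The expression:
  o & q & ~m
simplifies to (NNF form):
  o & q & ~m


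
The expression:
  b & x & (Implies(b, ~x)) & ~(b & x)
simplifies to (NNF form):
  False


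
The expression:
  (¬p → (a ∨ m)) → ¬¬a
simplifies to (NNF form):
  a ∨ (¬m ∧ ¬p)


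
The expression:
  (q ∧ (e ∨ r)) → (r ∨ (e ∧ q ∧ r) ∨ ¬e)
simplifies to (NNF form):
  r ∨ ¬e ∨ ¬q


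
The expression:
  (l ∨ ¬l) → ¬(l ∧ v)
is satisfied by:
  {l: False, v: False}
  {v: True, l: False}
  {l: True, v: False}


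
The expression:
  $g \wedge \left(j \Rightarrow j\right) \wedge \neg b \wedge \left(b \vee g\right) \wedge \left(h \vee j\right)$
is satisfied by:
  {h: True, j: True, g: True, b: False}
  {h: True, g: True, j: False, b: False}
  {j: True, g: True, h: False, b: False}


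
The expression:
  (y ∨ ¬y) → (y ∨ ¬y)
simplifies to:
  True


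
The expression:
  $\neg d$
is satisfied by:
  {d: False}


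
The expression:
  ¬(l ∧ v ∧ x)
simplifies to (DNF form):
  ¬l ∨ ¬v ∨ ¬x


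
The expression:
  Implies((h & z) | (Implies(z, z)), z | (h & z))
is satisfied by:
  {z: True}


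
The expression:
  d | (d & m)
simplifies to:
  d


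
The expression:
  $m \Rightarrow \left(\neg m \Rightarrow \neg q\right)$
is always true.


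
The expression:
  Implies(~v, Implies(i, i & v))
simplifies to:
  v | ~i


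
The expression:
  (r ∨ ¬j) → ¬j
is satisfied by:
  {r: False, j: False}
  {j: True, r: False}
  {r: True, j: False}


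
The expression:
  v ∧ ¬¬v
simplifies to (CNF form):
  v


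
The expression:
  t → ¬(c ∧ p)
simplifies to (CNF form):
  ¬c ∨ ¬p ∨ ¬t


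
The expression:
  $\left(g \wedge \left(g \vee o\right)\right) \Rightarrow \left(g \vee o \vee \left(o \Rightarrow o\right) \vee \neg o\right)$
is always true.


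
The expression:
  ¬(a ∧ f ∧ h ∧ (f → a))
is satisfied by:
  {h: False, a: False, f: False}
  {f: True, h: False, a: False}
  {a: True, h: False, f: False}
  {f: True, a: True, h: False}
  {h: True, f: False, a: False}
  {f: True, h: True, a: False}
  {a: True, h: True, f: False}


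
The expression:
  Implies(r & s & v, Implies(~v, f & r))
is always true.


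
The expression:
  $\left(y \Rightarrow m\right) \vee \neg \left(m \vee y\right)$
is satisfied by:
  {m: True, y: False}
  {y: False, m: False}
  {y: True, m: True}


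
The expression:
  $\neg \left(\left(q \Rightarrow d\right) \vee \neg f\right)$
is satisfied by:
  {f: True, q: True, d: False}


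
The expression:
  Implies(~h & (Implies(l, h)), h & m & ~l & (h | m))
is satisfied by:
  {l: True, h: True}
  {l: True, h: False}
  {h: True, l: False}


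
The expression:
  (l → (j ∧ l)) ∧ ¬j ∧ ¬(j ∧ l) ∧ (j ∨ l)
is never true.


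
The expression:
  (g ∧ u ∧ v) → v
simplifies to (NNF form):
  True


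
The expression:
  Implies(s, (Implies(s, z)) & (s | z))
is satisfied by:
  {z: True, s: False}
  {s: False, z: False}
  {s: True, z: True}


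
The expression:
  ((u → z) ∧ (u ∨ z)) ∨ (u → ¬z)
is always true.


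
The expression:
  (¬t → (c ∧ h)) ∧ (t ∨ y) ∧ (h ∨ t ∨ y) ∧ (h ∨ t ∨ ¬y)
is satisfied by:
  {t: True, h: True, c: True, y: True}
  {t: True, h: True, c: True, y: False}
  {t: True, h: True, y: True, c: False}
  {t: True, h: True, y: False, c: False}
  {t: True, c: True, y: True, h: False}
  {t: True, c: True, y: False, h: False}
  {t: True, c: False, y: True, h: False}
  {t: True, c: False, y: False, h: False}
  {h: True, c: True, y: True, t: False}


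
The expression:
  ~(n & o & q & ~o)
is always true.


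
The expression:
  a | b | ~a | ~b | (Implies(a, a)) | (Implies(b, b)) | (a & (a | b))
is always true.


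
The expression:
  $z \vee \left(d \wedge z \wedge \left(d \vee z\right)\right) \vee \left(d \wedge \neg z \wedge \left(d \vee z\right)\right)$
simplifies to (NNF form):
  $d \vee z$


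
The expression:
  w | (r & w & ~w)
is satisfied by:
  {w: True}


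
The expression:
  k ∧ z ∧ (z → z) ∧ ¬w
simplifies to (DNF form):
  k ∧ z ∧ ¬w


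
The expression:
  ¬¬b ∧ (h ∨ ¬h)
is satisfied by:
  {b: True}


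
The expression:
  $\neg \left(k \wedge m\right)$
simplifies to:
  $\neg k \vee \neg m$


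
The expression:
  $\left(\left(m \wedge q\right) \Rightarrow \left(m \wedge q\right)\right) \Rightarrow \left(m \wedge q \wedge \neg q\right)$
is never true.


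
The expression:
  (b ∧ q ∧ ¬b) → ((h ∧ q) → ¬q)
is always true.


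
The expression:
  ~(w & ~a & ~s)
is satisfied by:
  {a: True, s: True, w: False}
  {a: True, w: False, s: False}
  {s: True, w: False, a: False}
  {s: False, w: False, a: False}
  {a: True, s: True, w: True}
  {a: True, w: True, s: False}
  {s: True, w: True, a: False}


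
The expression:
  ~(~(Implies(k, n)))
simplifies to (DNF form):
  n | ~k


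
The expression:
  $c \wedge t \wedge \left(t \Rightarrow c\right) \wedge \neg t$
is never true.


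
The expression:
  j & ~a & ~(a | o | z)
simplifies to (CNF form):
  j & ~a & ~o & ~z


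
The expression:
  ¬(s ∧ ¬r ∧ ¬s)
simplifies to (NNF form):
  True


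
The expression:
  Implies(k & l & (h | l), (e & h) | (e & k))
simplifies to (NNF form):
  e | ~k | ~l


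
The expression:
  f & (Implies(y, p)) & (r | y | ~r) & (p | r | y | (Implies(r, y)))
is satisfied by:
  {p: True, f: True, y: False}
  {f: True, y: False, p: False}
  {y: True, p: True, f: True}


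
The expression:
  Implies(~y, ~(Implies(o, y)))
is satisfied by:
  {y: True, o: True}
  {y: True, o: False}
  {o: True, y: False}


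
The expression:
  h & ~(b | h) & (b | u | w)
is never true.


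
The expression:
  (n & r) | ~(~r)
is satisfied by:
  {r: True}


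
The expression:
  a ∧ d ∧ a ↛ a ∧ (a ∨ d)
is never true.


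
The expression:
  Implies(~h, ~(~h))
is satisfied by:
  {h: True}


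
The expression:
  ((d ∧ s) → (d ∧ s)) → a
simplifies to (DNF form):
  a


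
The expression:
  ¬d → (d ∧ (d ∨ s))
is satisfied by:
  {d: True}


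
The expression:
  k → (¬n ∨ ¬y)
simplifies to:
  ¬k ∨ ¬n ∨ ¬y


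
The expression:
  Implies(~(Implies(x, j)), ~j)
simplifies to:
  True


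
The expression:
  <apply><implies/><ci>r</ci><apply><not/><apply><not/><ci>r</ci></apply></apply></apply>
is always true.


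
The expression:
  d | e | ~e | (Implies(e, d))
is always true.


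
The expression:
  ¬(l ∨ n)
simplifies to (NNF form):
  ¬l ∧ ¬n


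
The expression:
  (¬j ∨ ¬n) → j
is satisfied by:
  {j: True}


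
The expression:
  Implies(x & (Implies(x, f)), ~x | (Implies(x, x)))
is always true.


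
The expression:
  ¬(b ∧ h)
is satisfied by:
  {h: False, b: False}
  {b: True, h: False}
  {h: True, b: False}


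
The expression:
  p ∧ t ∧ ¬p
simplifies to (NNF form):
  False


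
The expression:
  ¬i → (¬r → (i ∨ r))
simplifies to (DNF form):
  i ∨ r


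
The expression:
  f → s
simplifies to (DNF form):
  s ∨ ¬f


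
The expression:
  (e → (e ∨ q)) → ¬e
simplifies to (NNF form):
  ¬e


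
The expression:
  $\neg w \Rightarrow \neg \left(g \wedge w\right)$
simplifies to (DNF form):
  $\text{True}$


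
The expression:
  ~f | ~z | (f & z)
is always true.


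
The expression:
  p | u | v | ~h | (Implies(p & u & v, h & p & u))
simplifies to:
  True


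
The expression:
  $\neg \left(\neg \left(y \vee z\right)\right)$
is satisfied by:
  {y: True, z: True}
  {y: True, z: False}
  {z: True, y: False}


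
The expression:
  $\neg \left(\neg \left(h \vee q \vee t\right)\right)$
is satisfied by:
  {t: True, q: True, h: True}
  {t: True, q: True, h: False}
  {t: True, h: True, q: False}
  {t: True, h: False, q: False}
  {q: True, h: True, t: False}
  {q: True, h: False, t: False}
  {h: True, q: False, t: False}


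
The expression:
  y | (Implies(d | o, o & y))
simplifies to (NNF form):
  y | (~d & ~o)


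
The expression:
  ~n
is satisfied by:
  {n: False}


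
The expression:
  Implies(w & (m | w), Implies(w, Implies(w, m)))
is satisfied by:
  {m: True, w: False}
  {w: False, m: False}
  {w: True, m: True}


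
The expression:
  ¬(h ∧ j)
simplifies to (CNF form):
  ¬h ∨ ¬j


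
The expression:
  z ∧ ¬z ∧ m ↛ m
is never true.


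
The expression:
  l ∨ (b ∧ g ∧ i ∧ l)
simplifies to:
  l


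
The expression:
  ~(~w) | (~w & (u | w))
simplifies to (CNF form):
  u | w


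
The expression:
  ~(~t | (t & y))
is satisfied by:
  {t: True, y: False}


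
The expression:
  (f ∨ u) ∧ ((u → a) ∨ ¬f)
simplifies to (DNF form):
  (a ∧ u) ∨ (f ∧ ¬u) ∨ (u ∧ ¬f)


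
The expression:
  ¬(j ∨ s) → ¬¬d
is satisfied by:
  {d: True, s: True, j: True}
  {d: True, s: True, j: False}
  {d: True, j: True, s: False}
  {d: True, j: False, s: False}
  {s: True, j: True, d: False}
  {s: True, j: False, d: False}
  {j: True, s: False, d: False}


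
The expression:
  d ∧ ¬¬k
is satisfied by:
  {d: True, k: True}


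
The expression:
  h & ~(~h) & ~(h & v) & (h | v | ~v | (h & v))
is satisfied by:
  {h: True, v: False}


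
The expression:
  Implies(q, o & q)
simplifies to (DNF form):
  o | ~q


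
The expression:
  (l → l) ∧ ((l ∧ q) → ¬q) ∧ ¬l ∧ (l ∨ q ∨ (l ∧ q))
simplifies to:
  q ∧ ¬l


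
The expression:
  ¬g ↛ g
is always true.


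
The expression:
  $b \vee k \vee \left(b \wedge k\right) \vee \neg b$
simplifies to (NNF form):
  $\text{True}$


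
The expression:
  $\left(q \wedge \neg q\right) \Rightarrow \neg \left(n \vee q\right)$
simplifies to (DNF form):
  $\text{True}$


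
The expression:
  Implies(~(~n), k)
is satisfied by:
  {k: True, n: False}
  {n: False, k: False}
  {n: True, k: True}


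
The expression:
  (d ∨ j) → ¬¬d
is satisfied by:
  {d: True, j: False}
  {j: False, d: False}
  {j: True, d: True}


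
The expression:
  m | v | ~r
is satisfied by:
  {m: True, v: True, r: False}
  {m: True, v: False, r: False}
  {v: True, m: False, r: False}
  {m: False, v: False, r: False}
  {r: True, m: True, v: True}
  {r: True, m: True, v: False}
  {r: True, v: True, m: False}


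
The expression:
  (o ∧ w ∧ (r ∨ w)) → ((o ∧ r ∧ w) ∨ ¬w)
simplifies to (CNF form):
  r ∨ ¬o ∨ ¬w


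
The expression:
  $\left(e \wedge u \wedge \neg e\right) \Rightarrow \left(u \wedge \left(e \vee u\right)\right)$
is always true.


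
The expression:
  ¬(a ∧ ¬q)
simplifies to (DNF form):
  q ∨ ¬a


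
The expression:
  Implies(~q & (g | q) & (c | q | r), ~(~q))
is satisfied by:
  {q: True, c: False, g: False, r: False}
  {r: True, q: True, c: False, g: False}
  {q: True, c: True, g: False, r: False}
  {r: True, q: True, c: True, g: False}
  {r: False, c: False, g: False, q: False}
  {r: True, c: False, g: False, q: False}
  {c: True, r: False, g: False, q: False}
  {r: True, c: True, g: False, q: False}
  {g: True, q: True, r: False, c: False}
  {r: True, g: True, q: True, c: False}
  {g: True, q: True, c: True, r: False}
  {r: True, g: True, q: True, c: True}
  {g: True, q: False, c: False, r: False}


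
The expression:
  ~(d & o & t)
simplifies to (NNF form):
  ~d | ~o | ~t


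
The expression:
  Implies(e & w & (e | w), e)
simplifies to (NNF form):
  True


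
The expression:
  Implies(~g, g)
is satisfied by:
  {g: True}


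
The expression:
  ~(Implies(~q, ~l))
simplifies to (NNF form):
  l & ~q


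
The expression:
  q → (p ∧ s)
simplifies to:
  (p ∧ s) ∨ ¬q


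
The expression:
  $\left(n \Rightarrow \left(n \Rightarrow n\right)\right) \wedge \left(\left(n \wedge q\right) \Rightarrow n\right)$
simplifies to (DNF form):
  $\text{True}$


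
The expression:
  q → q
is always true.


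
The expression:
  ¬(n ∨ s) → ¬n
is always true.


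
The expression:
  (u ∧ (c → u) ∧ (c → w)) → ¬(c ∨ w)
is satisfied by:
  {w: False, u: False}
  {u: True, w: False}
  {w: True, u: False}


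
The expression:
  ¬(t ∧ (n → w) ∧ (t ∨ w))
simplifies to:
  (n ∧ ¬w) ∨ ¬t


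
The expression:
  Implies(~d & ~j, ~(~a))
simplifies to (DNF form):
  a | d | j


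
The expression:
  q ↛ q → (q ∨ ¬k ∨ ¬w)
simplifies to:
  True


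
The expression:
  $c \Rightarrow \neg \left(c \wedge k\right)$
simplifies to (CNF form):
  $\neg c \vee \neg k$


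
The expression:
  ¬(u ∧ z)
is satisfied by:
  {u: False, z: False}
  {z: True, u: False}
  {u: True, z: False}


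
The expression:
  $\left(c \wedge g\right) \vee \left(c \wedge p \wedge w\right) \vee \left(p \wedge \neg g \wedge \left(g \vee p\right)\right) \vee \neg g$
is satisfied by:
  {c: True, g: False}
  {g: False, c: False}
  {g: True, c: True}


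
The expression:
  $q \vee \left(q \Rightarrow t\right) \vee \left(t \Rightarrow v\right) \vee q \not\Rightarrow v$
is always true.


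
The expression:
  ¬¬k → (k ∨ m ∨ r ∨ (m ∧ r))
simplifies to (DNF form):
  True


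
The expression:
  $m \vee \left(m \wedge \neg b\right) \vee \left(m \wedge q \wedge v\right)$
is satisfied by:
  {m: True}


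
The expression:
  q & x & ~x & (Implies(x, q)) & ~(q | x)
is never true.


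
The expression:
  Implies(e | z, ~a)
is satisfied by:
  {z: False, a: False, e: False}
  {e: True, z: False, a: False}
  {z: True, e: False, a: False}
  {e: True, z: True, a: False}
  {a: True, e: False, z: False}


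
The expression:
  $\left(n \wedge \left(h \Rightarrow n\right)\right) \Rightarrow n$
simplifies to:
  $\text{True}$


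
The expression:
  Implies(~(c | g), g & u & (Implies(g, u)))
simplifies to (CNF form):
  c | g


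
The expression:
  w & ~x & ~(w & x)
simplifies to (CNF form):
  w & ~x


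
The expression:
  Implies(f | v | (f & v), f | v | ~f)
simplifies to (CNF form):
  True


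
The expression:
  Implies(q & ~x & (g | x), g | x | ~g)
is always true.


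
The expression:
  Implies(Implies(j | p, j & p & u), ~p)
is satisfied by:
  {p: False, u: False, j: False}
  {j: True, p: False, u: False}
  {u: True, p: False, j: False}
  {j: True, u: True, p: False}
  {p: True, j: False, u: False}
  {j: True, p: True, u: False}
  {u: True, p: True, j: False}


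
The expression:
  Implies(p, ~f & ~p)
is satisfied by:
  {p: False}


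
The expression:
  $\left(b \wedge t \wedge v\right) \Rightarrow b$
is always true.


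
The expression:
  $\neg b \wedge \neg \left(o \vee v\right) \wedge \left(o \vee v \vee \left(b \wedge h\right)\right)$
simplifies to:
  $\text{False}$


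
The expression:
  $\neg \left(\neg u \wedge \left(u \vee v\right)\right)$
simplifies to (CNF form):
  $u \vee \neg v$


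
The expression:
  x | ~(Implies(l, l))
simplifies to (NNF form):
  x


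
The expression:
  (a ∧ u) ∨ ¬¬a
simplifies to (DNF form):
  a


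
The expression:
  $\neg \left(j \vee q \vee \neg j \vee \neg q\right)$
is never true.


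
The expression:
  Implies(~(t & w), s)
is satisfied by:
  {t: True, s: True, w: True}
  {t: True, s: True, w: False}
  {s: True, w: True, t: False}
  {s: True, w: False, t: False}
  {t: True, w: True, s: False}


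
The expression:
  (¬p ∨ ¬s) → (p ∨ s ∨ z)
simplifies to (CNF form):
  p ∨ s ∨ z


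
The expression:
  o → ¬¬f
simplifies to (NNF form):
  f ∨ ¬o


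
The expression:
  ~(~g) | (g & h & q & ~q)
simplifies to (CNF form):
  g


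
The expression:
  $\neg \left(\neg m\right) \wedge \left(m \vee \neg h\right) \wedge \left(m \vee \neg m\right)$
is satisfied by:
  {m: True}


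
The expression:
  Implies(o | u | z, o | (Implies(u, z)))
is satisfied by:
  {o: True, z: True, u: False}
  {o: True, u: False, z: False}
  {z: True, u: False, o: False}
  {z: False, u: False, o: False}
  {o: True, z: True, u: True}
  {o: True, u: True, z: False}
  {z: True, u: True, o: False}


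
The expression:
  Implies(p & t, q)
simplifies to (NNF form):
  q | ~p | ~t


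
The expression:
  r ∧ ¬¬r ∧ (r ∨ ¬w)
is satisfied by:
  {r: True}


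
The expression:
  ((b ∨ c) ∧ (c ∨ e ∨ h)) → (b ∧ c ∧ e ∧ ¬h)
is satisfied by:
  {h: False, b: False, c: False, e: False}
  {e: True, h: False, b: False, c: False}
  {h: True, e: False, b: False, c: False}
  {e: True, h: True, b: False, c: False}
  {b: True, c: False, h: False, e: False}
  {c: True, b: True, e: True, h: False}


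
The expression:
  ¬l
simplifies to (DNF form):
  ¬l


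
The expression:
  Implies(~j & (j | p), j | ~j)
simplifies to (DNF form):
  True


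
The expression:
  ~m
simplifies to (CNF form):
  ~m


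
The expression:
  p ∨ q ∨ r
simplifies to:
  p ∨ q ∨ r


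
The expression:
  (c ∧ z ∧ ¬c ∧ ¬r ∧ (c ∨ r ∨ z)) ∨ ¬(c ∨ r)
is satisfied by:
  {r: False, c: False}


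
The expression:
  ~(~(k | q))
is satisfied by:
  {k: True, q: True}
  {k: True, q: False}
  {q: True, k: False}


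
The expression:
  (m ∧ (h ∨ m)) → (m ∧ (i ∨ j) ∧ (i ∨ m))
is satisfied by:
  {i: True, j: True, m: False}
  {i: True, j: False, m: False}
  {j: True, i: False, m: False}
  {i: False, j: False, m: False}
  {i: True, m: True, j: True}
  {i: True, m: True, j: False}
  {m: True, j: True, i: False}


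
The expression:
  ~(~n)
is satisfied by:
  {n: True}


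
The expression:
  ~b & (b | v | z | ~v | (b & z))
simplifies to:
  ~b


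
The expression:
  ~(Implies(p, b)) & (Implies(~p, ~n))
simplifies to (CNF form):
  p & ~b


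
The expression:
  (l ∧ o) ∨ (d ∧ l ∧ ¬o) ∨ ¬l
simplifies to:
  d ∨ o ∨ ¬l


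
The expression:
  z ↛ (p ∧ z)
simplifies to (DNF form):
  z ∧ ¬p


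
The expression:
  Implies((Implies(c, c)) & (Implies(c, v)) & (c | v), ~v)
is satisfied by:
  {v: False}


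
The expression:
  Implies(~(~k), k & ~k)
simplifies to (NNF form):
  ~k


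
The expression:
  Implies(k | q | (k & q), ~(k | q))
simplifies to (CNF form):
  ~k & ~q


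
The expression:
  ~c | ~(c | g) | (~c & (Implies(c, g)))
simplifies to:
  ~c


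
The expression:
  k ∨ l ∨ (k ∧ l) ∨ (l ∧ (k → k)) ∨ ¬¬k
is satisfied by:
  {k: True, l: True}
  {k: True, l: False}
  {l: True, k: False}


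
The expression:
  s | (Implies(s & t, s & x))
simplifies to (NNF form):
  True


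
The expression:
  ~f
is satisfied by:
  {f: False}


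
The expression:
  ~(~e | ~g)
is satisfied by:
  {e: True, g: True}


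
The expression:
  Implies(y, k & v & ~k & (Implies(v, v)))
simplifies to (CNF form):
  ~y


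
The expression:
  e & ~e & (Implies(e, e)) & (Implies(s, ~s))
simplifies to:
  False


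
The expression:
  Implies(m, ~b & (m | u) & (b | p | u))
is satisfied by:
  {p: True, u: True, m: False, b: False}
  {p: True, u: False, m: False, b: False}
  {u: True, p: False, m: False, b: False}
  {p: False, u: False, m: False, b: False}
  {b: True, p: True, u: True, m: False}
  {b: True, p: True, u: False, m: False}
  {b: True, u: True, p: False, m: False}
  {b: True, u: False, p: False, m: False}
  {p: True, m: True, u: True, b: False}
  {p: True, m: True, u: False, b: False}
  {m: True, u: True, p: False, b: False}


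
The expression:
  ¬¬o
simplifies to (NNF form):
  o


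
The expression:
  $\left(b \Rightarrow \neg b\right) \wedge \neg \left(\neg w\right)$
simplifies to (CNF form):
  $w \wedge \neg b$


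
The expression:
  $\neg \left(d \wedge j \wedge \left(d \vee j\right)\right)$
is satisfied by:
  {d: False, j: False}
  {j: True, d: False}
  {d: True, j: False}


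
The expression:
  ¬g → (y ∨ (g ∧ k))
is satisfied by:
  {y: True, g: True}
  {y: True, g: False}
  {g: True, y: False}


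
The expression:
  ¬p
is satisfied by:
  {p: False}


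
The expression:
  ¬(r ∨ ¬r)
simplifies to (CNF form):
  False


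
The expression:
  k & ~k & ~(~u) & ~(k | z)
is never true.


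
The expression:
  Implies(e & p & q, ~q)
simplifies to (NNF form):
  ~e | ~p | ~q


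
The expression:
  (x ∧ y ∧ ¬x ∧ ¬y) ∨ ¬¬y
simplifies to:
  y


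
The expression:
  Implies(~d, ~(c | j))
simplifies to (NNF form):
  d | (~c & ~j)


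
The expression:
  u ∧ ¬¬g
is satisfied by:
  {u: True, g: True}


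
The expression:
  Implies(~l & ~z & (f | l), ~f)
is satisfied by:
  {z: True, l: True, f: False}
  {z: True, l: False, f: False}
  {l: True, z: False, f: False}
  {z: False, l: False, f: False}
  {f: True, z: True, l: True}
  {f: True, z: True, l: False}
  {f: True, l: True, z: False}


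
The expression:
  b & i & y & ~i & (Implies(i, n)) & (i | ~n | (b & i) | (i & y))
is never true.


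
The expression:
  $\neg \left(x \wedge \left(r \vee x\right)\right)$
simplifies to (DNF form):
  $\neg x$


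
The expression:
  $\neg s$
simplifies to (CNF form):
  $\neg s$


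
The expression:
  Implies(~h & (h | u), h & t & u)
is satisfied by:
  {h: True, u: False}
  {u: False, h: False}
  {u: True, h: True}


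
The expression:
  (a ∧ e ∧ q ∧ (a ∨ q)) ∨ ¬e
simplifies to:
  (a ∧ q) ∨ ¬e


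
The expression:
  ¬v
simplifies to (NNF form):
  ¬v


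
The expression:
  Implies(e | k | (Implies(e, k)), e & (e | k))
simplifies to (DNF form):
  e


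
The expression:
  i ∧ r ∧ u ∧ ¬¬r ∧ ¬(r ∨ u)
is never true.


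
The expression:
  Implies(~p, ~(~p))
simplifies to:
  p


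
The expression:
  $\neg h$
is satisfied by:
  {h: False}


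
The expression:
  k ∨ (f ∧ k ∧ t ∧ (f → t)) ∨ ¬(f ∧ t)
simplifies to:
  k ∨ ¬f ∨ ¬t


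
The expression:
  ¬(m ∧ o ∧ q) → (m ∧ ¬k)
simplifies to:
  m ∧ (o ∨ ¬k) ∧ (q ∨ ¬k)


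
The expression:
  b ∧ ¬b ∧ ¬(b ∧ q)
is never true.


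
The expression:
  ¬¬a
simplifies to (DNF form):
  a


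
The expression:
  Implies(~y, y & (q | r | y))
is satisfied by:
  {y: True}


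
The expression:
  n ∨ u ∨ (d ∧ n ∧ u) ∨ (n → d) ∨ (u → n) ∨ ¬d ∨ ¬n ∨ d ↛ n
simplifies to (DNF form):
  True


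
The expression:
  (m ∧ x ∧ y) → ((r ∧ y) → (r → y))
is always true.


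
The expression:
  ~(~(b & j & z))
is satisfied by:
  {z: True, j: True, b: True}


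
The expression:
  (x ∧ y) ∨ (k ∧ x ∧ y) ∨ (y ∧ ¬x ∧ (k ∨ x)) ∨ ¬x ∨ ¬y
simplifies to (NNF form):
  True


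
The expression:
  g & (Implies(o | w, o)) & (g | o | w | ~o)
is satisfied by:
  {o: True, g: True, w: False}
  {g: True, w: False, o: False}
  {o: True, w: True, g: True}


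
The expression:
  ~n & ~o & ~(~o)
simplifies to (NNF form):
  False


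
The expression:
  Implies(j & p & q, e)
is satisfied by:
  {e: True, p: False, q: False, j: False}
  {j: False, p: False, e: False, q: False}
  {j: True, e: True, p: False, q: False}
  {j: True, p: False, e: False, q: False}
  {q: True, e: True, j: False, p: False}
  {q: True, j: False, p: False, e: False}
  {q: True, j: True, e: True, p: False}
  {q: True, j: True, p: False, e: False}
  {e: True, p: True, q: False, j: False}
  {p: True, q: False, e: False, j: False}
  {j: True, p: True, e: True, q: False}
  {j: True, p: True, q: False, e: False}
  {e: True, p: True, q: True, j: False}
  {p: True, q: True, j: False, e: False}
  {j: True, p: True, q: True, e: True}


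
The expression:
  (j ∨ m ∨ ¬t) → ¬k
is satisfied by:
  {t: True, j: False, m: False, k: False}
  {t: False, j: False, m: False, k: False}
  {t: True, m: True, j: False, k: False}
  {m: True, t: False, j: False, k: False}
  {t: True, j: True, m: False, k: False}
  {j: True, t: False, m: False, k: False}
  {t: True, m: True, j: True, k: False}
  {m: True, j: True, t: False, k: False}
  {k: True, t: True, j: False, m: False}
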